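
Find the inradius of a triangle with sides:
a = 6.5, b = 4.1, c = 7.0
r = Area/s where s is the semi-perimeter.
s = (6.5 + 4.1 + 7.0)/2 = 17.6/2 = 8.8
Area = √(s(s−a)(s−b)(s−c)) = √(8.8·2.3·4.7·1.8) ≈ √171.23 ≈ 13.0855
r ≈ 13.0855/8.8 ≈ 1.48699

r = 1.487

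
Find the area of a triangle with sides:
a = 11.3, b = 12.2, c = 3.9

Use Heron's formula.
s = (11.3 + 12.2 + 3.9)/2 = 27.4/2 = 13.7
s − a = 2.4, s − b = 1.5, s − c = 9.8
s(s−a)(s−b)(s−c) = 13.7·2.4·1.5·9.8 ≈ 483.336
Area = √483.336 ≈ 21.9849

Area = 21.98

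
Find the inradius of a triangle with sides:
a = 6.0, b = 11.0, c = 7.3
r = Area/s where s is the semi-perimeter.
s = (6.0 + 11.0 + 7.3)/2 = 24.3/2 = 12.15
Area = √(s(s−a)(s−b)(s−c)) = √(12.15·6.15·1.15·4.85) ≈ √416.765 ≈ 20.4148
r ≈ 20.4148/12.15 ≈ 1.68023

r = 1.68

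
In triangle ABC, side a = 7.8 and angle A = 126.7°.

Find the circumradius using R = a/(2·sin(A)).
R = a/(2·sin(A)) = 7.8/(2·sin(126.7°))
sin(126.7°) ≈ 0.801776
R ≈ 7.8/(2·0.801776) = 7.8/1.60355 ≈ 4.8642

R = 4.864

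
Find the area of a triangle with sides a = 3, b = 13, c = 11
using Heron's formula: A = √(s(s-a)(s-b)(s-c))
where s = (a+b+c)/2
s = (3 + 13 + 11)/2 = 27/2 = 13.5
s − a = 10.5, s − b = 0.5, s − c = 2.5
s(s−a)(s−b)(s−c) = 13.5·10.5·0.5·2.5 = 177.1875
Area = √177.1875 ≈ 13.3112

s = 13.5, Area = 13.31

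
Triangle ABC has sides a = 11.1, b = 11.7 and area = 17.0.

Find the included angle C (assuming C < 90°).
Area = ½·a·b·sin(C)  ⇒  sin(C) = 2·Area/(a·b) = 2·17.0/(11.1·11.7) = 34/129.87 ≈ 0.2618
C = arcsin(0.2618) ≈ 15.1769° (taking the acute solution since C < 90°)

C = 15.18°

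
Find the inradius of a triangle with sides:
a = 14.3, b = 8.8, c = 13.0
r = Area/s where s is the semi-perimeter.
s = (14.3 + 8.8 + 13.0)/2 = 36.1/2 = 18.05
Area = √(s(s−a)(s−b)(s−c)) = √(18.05·3.75·9.25·5.05) ≈ √3161.85 ≈ 56.2304
r ≈ 56.2304/18.05 ≈ 3.11525

r = 3.115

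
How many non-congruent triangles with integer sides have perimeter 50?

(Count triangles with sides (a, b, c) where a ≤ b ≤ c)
Let a ≤ b ≤ c with a + b + c = 50. The only binding inequality is a + b > c, i.e. 50 − c > c, so c < 50/2; and c ≥ 50/3 since c is the largest side.
So 17 ≤ c ≤ 24. For each c, b runs from ⌈(50 − c)/2⌉ up to c (then a = 50 − b − c satisfies 1 ≤ a ≤ b automatically), giving c − ⌈(50 − c)/2⌉ + 1 choices.
Summing over c: 1 + 3 + 4 + 6 + 7 + 9 + 10 + 12 = 52
Check (closed form: nearest integer to p²/48 for even p, (p+3)²/48 for odd p): 50²/48 = 2500/48 ≈ 52.08 → 52

52 triangles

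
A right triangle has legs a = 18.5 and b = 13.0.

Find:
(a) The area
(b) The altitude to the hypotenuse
(a) The legs are perpendicular, so Area = ½·a·b = ½·18.5·13.0 = ½·240.5 = 120.25
(b) Hypotenuse c = √(a² + b²) = √(342.25 + 169) = √511.25 ≈ 22.6108
    Area = ½·c·h_c  ⇒  h_c = 2·Area/c = 240.5/22.6108 ≈ 10.6365

Area = 120.25, h_c = 10.64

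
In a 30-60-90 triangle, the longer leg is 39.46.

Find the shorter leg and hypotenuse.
In a 30-60-90 triangle the sides are in ratio 1 : √3 : 2, so short leg = long leg/√3 and hypotenuse = 2·(short leg).
Short leg = 39.46/√3 ≈ 39.46/1.73205 ≈ 22.7822
Hypotenuse = 2·22.7822 ≈ 45.5645

Short leg = 22.78, Hypotenuse = 45.56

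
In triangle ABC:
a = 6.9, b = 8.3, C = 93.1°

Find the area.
Two sides and the included angle (SAS): A = ½·a·b·sin(C) = ½·6.9·8.3·sin(93.1°)
sin(93.1°) ≈ 0.998537
A ≈ ½·57.27·0.998537 = 28.635·0.998537 ≈ 28.5931

Area = 28.59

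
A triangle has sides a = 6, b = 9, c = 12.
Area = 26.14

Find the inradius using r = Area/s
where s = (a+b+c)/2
s = (6 + 9 + 12)/2 = 27/2 = 13.5
r = Area/s = 26.14/13.5 ≈ 1.9363

r = 1.936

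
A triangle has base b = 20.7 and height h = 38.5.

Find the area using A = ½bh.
A = ½·b·h = ½·20.7·38.5 = ½·796.95 = 398.475

Area = 398.475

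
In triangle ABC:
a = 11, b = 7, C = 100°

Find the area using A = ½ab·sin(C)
A = ½·a·b·sin(C) = ½·11·7·sin(100°)
sin(100°) ≈ 0.984808
A ≈ ½·77·0.984808 = 38.5·0.984808 ≈ 37.9151

Area = 37.92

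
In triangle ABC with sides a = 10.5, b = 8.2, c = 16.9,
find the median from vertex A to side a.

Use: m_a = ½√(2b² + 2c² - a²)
m_a = ½√(2·8.2² + 2·16.9² − 10.5²) = ½√(2·67.24 + 2·285.61 − 110.25) = ½√(134.48 + 571.22 − 110.25) = ½√595.45
√595.45 ≈ 24.4018, so m_a ≈ 12.2009

m_a = 12.2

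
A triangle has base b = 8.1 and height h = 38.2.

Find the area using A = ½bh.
A = ½·b·h = ½·8.1·38.2 = ½·309.42 = 154.71

Area = 154.71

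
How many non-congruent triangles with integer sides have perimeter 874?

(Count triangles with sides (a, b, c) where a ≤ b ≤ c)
Let a ≤ b ≤ c with a + b + c = 874. The only binding inequality is a + b > c, i.e. 874 − c > c, so c < 874/2; and c ≥ 874/3 since c is the largest side.
So 292 ≤ c ≤ 436. For each c, b runs from ⌈(874 − c)/2⌉ up to c (then a = 874 − b − c satisfies 1 ≤ a ≤ b automatically), giving c − ⌈(874 − c)/2⌉ + 1 choices.
Summing over c: 2 + 3 + 5 + 6 + … + 216 + 218  (145 terms, c = 292, …, 436) = 15914
Check (closed form: nearest integer to p²/48 for even p, (p+3)²/48 for odd p): 874²/48 = 763876/48 ≈ 15914.08 → 15914

15914 triangles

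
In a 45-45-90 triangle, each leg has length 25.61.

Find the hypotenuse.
In a 45-45-90 triangle the sides are in ratio 1 : 1 : √2, so hypotenuse = leg·√2.
Hypotenuse = 25.61·√2 ≈ 25.61·1.41421 ≈ 36.218

Hypotenuse = 25.61√2 = 36.22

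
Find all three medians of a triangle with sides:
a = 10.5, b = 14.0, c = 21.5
Median formula: m_a = ½√(2b² + 2c² − a²) (and cyclically). a² = 110.25, b² = 196, c² = 462.25.
m_a = ½√(2·196 + 2·462.25 − 110.25) = ½√1206.25 ≈ ½·34.7311 ≈ 17.3656
m_b = ½√(2·110.25 + 2·462.25 − 196) = ½√949 ≈ ½·30.8058 ≈ 15.4029
m_c = ½√(2·110.25 + 2·196 − 462.25) = ½√150.25 ≈ ½·12.2577 ≈ 6.12883

m_a = 17.37, m_b = 15.4, m_c = 6.129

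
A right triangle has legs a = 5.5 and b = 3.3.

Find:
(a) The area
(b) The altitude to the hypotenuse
(a) The legs are perpendicular, so Area = ½·a·b = ½·5.5·3.3 = ½·18.15 = 9.075
(b) Hypotenuse c = √(a² + b²) = √(30.25 + 10.89) = √41.14 ≈ 6.41405
    Area = ½·c·h_c  ⇒  h_c = 2·Area/c = 18.15/6.41405 ≈ 2.82973

Area = 9.075, h_c = 2.83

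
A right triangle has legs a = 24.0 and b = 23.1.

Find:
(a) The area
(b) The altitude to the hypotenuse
(a) The legs are perpendicular, so Area = ½·a·b = ½·24.0·23.1 = ½·554.4 = 277.2
(b) Hypotenuse c = √(a² + b²) = √(576 + 533.61) = √1109.61 ≈ 33.3108
    Area = ½·c·h_c  ⇒  h_c = 2·Area/c = 554.4/33.3108 ≈ 16.6432

Area = 277.2, h_c = 16.64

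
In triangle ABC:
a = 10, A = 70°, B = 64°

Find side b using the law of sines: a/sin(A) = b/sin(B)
a/sin(A) = b/sin(B)  ⇒  b = a·sin(B)/sin(A) = 10·sin(64°)/sin(70°)
sin(64°) ≈ 0.898794, sin(70°) ≈ 0.939693
b ≈ 10·0.898794/0.939693 ≈ 8.98794/0.939693 ≈ 9.56477

b = 9.565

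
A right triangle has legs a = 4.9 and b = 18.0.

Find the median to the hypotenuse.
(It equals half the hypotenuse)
Hypotenuse c = √(a² + b²) = √(24.01 + 324) = √348.01 ≈ 18.655
Median to hypotenuse = c/2 ≈ 18.655/2 ≈ 9.32751

Median = 9.328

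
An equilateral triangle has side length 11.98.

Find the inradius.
r = Area/s with s the semi-perimeter.
Area = (√3/4)·11.98² = (√3/4)·143.5204 ≈ 0.433013·143.5204 ≈ 62.1462
s = 3·11.98/2 = 17.97
r ≈ 62.1462/17.97 ≈ 3.45833
(Equivalently r = side/(2√3) = 11.98/3.4641 ≈ 3.45833.)

r = 3.458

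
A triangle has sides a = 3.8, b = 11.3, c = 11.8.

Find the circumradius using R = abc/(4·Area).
First find the area with Heron's formula.
s = (3.8 + 11.3 + 11.8)/2 = 13.45
Area = √(s(s−a)(s−b)(s−c)) = √(13.45·9.65·2.15·1.65) ≈ √460.439 ≈ 21.4578
abc = 3.8·11.3·11.8 = 506.692
R = abc/(4·Area) ≈ 506.692/(4·21.4578) = 506.692/85.8314 ≈ 5.90334

R = 5.903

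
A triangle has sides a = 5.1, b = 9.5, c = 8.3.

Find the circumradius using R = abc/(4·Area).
First find the area with Heron's formula.
s = (5.1 + 9.5 + 8.3)/2 = 11.45
Area = √(s(s−a)(s−b)(s−c)) = √(11.45·6.35·1.95·3.15) ≈ √446.606 ≈ 21.1331
abc = 5.1·9.5·8.3 = 402.135
R = abc/(4·Area) ≈ 402.135/(4·21.1331) = 402.135/84.5322 ≈ 4.75718

R = 4.757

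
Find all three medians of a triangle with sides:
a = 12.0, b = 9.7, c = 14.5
Median formula: m_a = ½√(2b² + 2c² − a²) (and cyclically). a² = 144, b² = 94.09, c² = 210.25.
m_a = ½√(2·94.09 + 2·210.25 − 144) = ½√464.68 ≈ ½·21.5564 ≈ 10.7782
m_b = ½√(2·144 + 2·210.25 − 94.09) = ½√614.41 ≈ ½·24.7873 ≈ 12.3936
m_c = ½√(2·144 + 2·94.09 − 210.25) = ½√265.93 ≈ ½·16.3074 ≈ 8.15368

m_a = 10.78, m_b = 12.39, m_c = 8.154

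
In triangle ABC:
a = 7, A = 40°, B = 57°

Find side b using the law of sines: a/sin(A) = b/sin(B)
a/sin(A) = b/sin(B)  ⇒  b = a·sin(B)/sin(A) = 7·sin(57°)/sin(40°)
sin(57°) ≈ 0.838671, sin(40°) ≈ 0.642788
b ≈ 7·0.838671/0.642788 ≈ 5.87069/0.642788 ≈ 9.13318

b = 9.133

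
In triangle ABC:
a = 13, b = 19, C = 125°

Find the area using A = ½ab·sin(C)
A = ½·a·b·sin(C) = ½·13·19·sin(125°)
sin(125°) ≈ 0.819152
A ≈ ½·247·0.819152 = 123.5·0.819152 ≈ 101.165

Area = 101.2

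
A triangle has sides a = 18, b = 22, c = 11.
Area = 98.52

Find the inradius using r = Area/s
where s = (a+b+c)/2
s = (18 + 22 + 11)/2 = 51/2 = 25.5
r = Area/s = 98.52/25.5 ≈ 3.86353

r = 3.864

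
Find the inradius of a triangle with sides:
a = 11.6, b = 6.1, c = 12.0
r = Area/s where s is the semi-perimeter.
s = (11.6 + 6.1 + 12.0)/2 = 29.7/2 = 14.85
Area = √(s(s−a)(s−b)(s−c)) = √(14.85·3.25·8.75·2.85) ≈ √1203.55 ≈ 34.6922
r ≈ 34.6922/14.85 ≈ 2.33617

r = 2.336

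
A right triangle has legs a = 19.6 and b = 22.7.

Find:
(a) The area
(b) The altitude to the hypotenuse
(a) The legs are perpendicular, so Area = ½·a·b = ½·19.6·22.7 = ½·444.92 = 222.46
(b) Hypotenuse c = √(a² + b²) = √(384.16 + 515.29) = √899.45 ≈ 29.9908
    Area = ½·c·h_c  ⇒  h_c = 2·Area/c = 444.92/29.9908 ≈ 14.8352

Area = 222.46, h_c = 14.84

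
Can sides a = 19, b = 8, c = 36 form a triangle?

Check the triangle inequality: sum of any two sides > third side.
a + b vs c: 19 + 8 = 27 ≤ 36  ✗
a + c vs b: 19 + 36 = 55 > 8  ✓
b + c vs a: 8 + 36 = 44 > 19  ✓

No: 19 + 8 = 27 is not > 36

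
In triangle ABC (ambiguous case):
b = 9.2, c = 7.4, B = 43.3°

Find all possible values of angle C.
b/sin(B) = c/sin(C)  ⇒  sin(C) = c·sin(B)/b = 7.4·sin(43.3°)/9.2
sin(43.3°) ≈ 0.685818
sin(C) ≈ 7.4·0.685818/9.2 ≈ 5.07506/9.2 ≈ 0.551637
Candidate 1: C₁ = arcsin(0.551637) ≈ 33.4794°  →  A = 180° − 43.3° − 33.4794° ≈ 103.221° > 0, valid
Candidate 2: C₂ = 180° − C₁ ≈ 146.521°  →  A = 180° − 43.3° − 146.521° ≈ -9.8206° ≤ 0, not a valid triangle

C = 33.48° (one solution)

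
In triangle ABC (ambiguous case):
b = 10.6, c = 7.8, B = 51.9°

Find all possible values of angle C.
b/sin(B) = c/sin(C)  ⇒  sin(C) = c·sin(B)/b = 7.8·sin(51.9°)/10.6
sin(51.9°) ≈ 0.786935
sin(C) ≈ 7.8·0.786935/10.6 ≈ 6.13809/10.6 ≈ 0.579065
Candidate 1: C₁ = arcsin(0.579065) ≈ 35.3848°  →  A = 180° − 51.9° − 35.3848° ≈ 92.7152° > 0, valid
Candidate 2: C₂ = 180° − C₁ ≈ 144.615°  →  A = 180° − 51.9° − 144.615° ≈ -16.5152° ≤ 0, not a valid triangle

C = 35.38° (one solution)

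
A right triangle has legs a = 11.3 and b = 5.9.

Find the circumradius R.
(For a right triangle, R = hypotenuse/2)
Hypotenuse c = √(a² + b²) = √(127.69 + 34.81) = √162.5 ≈ 12.7475
R = c/2 ≈ 12.7475/2 ≈ 6.37377

R = 6.374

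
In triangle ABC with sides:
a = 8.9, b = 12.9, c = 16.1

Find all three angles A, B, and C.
Law of cosines for each angle (a² = 79.21, b² = 166.41, c² = 259.21):
cos(A) = (b² + c² − a²)/(2bc) = (166.41 + 259.21 − 79.21)/(2·12.9·16.1) = 346.41/415.38 ≈ 0.833959  ⇒  A ≈ 33.4924°
cos(B) = (a² + c² − b²)/(2ac) = (79.21 + 259.21 − 166.41)/(2·8.9·16.1) = 172.01/286.58 ≈ 0.600216  ⇒  B ≈ 53.1146°
cos(C) = (a² + b² − c²)/(2ab) = (79.21 + 166.41 − 259.21)/(2·8.9·12.9) = -13.59/229.62 ≈ -0.0591847  ⇒  C ≈ 93.393°
Check: A + B + C ≈ 180°

A = 33.49°, B = 53.11°, C = 93.39°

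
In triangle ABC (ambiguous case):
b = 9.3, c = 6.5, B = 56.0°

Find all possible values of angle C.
b/sin(B) = c/sin(C)  ⇒  sin(C) = c·sin(B)/b = 6.5·sin(56.0°)/9.3
sin(56.0°) ≈ 0.829038
sin(C) ≈ 6.5·0.829038/9.3 ≈ 5.38874/9.3 ≈ 0.579435
Candidate 1: C₁ = arcsin(0.579435) ≈ 35.4108°  →  A = 180° − 56.0° − 35.4108° ≈ 88.5892° > 0, valid
Candidate 2: C₂ = 180° − C₁ ≈ 144.589°  →  A = 180° − 56.0° − 144.589° ≈ -20.5892° ≤ 0, not a valid triangle

C = 35.41° (one solution)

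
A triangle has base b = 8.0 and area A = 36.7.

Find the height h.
A = ½·b·h  ⇒  h = 2A/b = 2·36.7/8.0 = 73.4/8.0 ≈ 9.175

h = 9.175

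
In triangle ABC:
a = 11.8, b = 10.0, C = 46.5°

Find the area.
Two sides and the included angle (SAS): A = ½·a·b·sin(C) = ½·11.8·10.0·sin(46.5°)
sin(46.5°) ≈ 0.725374
A ≈ ½·118·0.725374 = 59·0.725374 ≈ 42.7971

Area = 42.8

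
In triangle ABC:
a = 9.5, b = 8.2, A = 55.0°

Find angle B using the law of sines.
a/sin(A) = b/sin(B)  ⇒  sin(B) = b·sin(A)/a = 8.2·sin(55.0°)/9.5
sin(55.0°) ≈ 0.819152
sin(B) ≈ 8.2·0.819152/9.5 ≈ 6.71705/9.5 ≈ 0.707058
B = arcsin(0.707058) ≈ 44.996°
(Since b ≤ a we need B ≤ A, so the obtuse alternative 180° − 44.996° ≈ 135.004° is rejected.)

B = 45°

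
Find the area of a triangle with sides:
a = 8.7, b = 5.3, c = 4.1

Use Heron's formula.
s = (8.7 + 5.3 + 4.1)/2 = 18.1/2 = 9.05
s − a = 0.35, s − b = 3.75, s − c = 4.95
s(s−a)(s−b)(s−c) = 9.05·0.35·3.75·4.95 ≈ 58.7967
Area = √58.7967 ≈ 7.6679

Area = 7.668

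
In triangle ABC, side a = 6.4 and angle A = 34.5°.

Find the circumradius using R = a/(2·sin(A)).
R = a/(2·sin(A)) = 6.4/(2·sin(34.5°))
sin(34.5°) ≈ 0.566406
R ≈ 6.4/(2·0.566406) = 6.4/1.13281 ≈ 5.64966

R = 5.65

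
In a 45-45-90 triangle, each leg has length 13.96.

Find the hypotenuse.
In a 45-45-90 triangle the sides are in ratio 1 : 1 : √2, so hypotenuse = leg·√2.
Hypotenuse = 13.96·√2 ≈ 13.96·1.41421 ≈ 19.7424

Hypotenuse = 13.96√2 = 19.74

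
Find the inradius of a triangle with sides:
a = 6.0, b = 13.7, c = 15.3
r = Area/s where s is the semi-perimeter.
s = (6.0 + 13.7 + 15.3)/2 = 35/2 = 17.5
Area = √(s(s−a)(s−b)(s−c)) = √(17.5·11.5·3.8·2.2) ≈ √1682.45 ≈ 41.0177
r ≈ 41.0177/17.5 ≈ 2.34387

r = 2.344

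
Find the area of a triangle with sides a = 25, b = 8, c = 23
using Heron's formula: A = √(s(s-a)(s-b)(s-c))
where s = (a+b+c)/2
s = (25 + 8 + 23)/2 = 56/2 = 28
s − a = 3, s − b = 20, s − c = 5
s(s−a)(s−b)(s−c) = 28·3·20·5 = 8400
Area = √8400 ≈ 91.6515

s = 28.0, Area = 91.65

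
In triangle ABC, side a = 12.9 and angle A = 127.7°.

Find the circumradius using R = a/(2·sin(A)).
R = a/(2·sin(A)) = 12.9/(2·sin(127.7°))
sin(127.7°) ≈ 0.791224
R ≈ 12.9/(2·0.791224) = 12.9/1.58245 ≈ 8.15193

R = 8.152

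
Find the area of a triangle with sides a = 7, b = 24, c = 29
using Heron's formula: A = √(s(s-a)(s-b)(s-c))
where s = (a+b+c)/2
s = (7 + 24 + 29)/2 = 60/2 = 30
s − a = 23, s − b = 6, s − c = 1
s(s−a)(s−b)(s−c) = 30·23·6·1 = 4140
Area = √4140 ≈ 64.3428

s = 30.0, Area = 64.34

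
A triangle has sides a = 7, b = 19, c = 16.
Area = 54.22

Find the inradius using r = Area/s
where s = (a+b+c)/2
s = (7 + 19 + 16)/2 = 42/2 = 21
r = Area/s = 54.22/21 ≈ 2.5819

r = 2.582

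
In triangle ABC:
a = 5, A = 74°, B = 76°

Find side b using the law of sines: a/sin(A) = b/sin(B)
a/sin(A) = b/sin(B)  ⇒  b = a·sin(B)/sin(A) = 5·sin(76°)/sin(74°)
sin(76°) ≈ 0.970296, sin(74°) ≈ 0.961262
b ≈ 5·0.970296/0.961262 ≈ 4.85148/0.961262 ≈ 5.04699

b = 5.047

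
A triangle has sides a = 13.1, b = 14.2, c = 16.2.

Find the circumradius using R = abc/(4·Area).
First find the area with Heron's formula.
s = (13.1 + 14.2 + 16.2)/2 = 21.75
Area = √(s(s−a)(s−b)(s−c)) = √(21.75·8.65·7.55·5.55) ≈ √7883.43 ≈ 88.7887
abc = 13.1·14.2·16.2 = 3013.524
R = abc/(4·Area) ≈ 3013.524/(4·88.7887) = 3013.524/355.155 ≈ 8.4851

R = 8.485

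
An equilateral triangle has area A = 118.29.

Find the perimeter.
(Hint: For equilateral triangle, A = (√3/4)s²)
A = (√3/4)s²  ⇒  s² = 4A/√3 = 4·118.29/√3 = 473.16/1.73205 ≈ 273.179
s ≈ √273.179 ≈ 16.5281
Perimeter = 3s ≈ 3·16.5281 ≈ 49.5844

Perimeter = 49.58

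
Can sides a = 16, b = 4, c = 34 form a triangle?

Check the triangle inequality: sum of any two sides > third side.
a + b vs c: 16 + 4 = 20 ≤ 34  ✗
a + c vs b: 16 + 34 = 50 > 4  ✓
b + c vs a: 4 + 34 = 38 > 16  ✓

No: 16 + 4 = 20 is not > 34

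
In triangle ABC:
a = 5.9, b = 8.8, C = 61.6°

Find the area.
Two sides and the included angle (SAS): A = ½·a·b·sin(C) = ½·5.9·8.8·sin(61.6°)
sin(61.6°) ≈ 0.879649
A ≈ ½·51.92·0.879649 = 25.96·0.879649 ≈ 22.8357

Area = 22.84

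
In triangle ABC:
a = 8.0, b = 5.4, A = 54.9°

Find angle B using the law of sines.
a/sin(A) = b/sin(B)  ⇒  sin(B) = b·sin(A)/a = 5.4·sin(54.9°)/8.0
sin(54.9°) ≈ 0.81815
sin(B) ≈ 5.4·0.81815/8.0 ≈ 4.41801/8.0 ≈ 0.552251
B = arcsin(0.552251) ≈ 33.5216°
(Since b ≤ a we need B ≤ A, so the obtuse alternative 180° − 33.5216° ≈ 146.478° is rejected.)

B = 33.52°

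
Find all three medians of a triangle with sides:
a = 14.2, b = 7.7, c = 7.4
Median formula: m_a = ½√(2b² + 2c² − a²) (and cyclically). a² = 201.64, b² = 59.29, c² = 54.76.
m_a = ½√(2·59.29 + 2·54.76 − 201.64) = ½√26.46 ≈ ½·5.14393 ≈ 2.57196
m_b = ½√(2·201.64 + 2·54.76 − 59.29) = ½√453.51 ≈ ½·21.2958 ≈ 10.6479
m_c = ½√(2·201.64 + 2·59.29 − 54.76) = ½√467.1 ≈ ½·21.6125 ≈ 10.8062

m_a = 2.572, m_b = 10.65, m_c = 10.81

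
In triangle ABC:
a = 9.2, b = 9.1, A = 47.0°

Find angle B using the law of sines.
a/sin(A) = b/sin(B)  ⇒  sin(B) = b·sin(A)/a = 9.1·sin(47.0°)/9.2
sin(47.0°) ≈ 0.731354
sin(B) ≈ 9.1·0.731354/9.2 ≈ 6.65532/9.2 ≈ 0.723404
B = arcsin(0.723404) ≈ 46.3363°
(Since b ≤ a we need B ≤ A, so the obtuse alternative 180° − 46.3363° ≈ 133.664° is rejected.)

B = 46.34°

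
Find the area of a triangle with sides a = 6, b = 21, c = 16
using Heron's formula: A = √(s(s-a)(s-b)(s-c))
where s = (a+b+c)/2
s = (6 + 21 + 16)/2 = 43/2 = 21.5
s − a = 15.5, s − b = 0.5, s − c = 5.5
s(s−a)(s−b)(s−c) = 21.5·15.5·0.5·5.5 = 916.4375
Area = √916.4375 ≈ 30.2727

s = 21.5, Area = 30.27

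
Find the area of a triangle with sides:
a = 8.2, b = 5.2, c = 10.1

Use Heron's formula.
s = (8.2 + 5.2 + 10.1)/2 = 23.5/2 = 11.75
s − a = 3.55, s − b = 6.55, s − c = 1.65
s(s−a)(s−b)(s−c) = 11.75·3.55·6.55·1.65 ≈ 450.808
Area = √450.808 ≈ 21.2322

Area = 21.23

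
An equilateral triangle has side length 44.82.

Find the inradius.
r = Area/s with s the semi-perimeter.
Area = (√3/4)·44.82² = (√3/4)·2008.8324 ≈ 0.433013·2008.8324 ≈ 869.85
s = 3·44.82/2 = 67.23
r ≈ 869.85/67.23 ≈ 12.9384
(Equivalently r = side/(2√3) = 44.82/3.4641 ≈ 12.9384.)

r = 12.94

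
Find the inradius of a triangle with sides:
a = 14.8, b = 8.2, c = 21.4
r = Area/s where s is the semi-perimeter.
s = (14.8 + 8.2 + 21.4)/2 = 44.4/2 = 22.2
Area = √(s(s−a)(s−b)(s−c)) = √(22.2·7.4·14·0.8) ≈ √1839.94 ≈ 42.8945
r ≈ 42.8945/22.2 ≈ 1.93218

r = 1.932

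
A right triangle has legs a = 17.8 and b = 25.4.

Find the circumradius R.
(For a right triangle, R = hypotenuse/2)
Hypotenuse c = √(a² + b²) = √(316.84 + 645.16) = √962 ≈ 31.0161
R = c/2 ≈ 31.0161/2 ≈ 15.5081

R = 15.51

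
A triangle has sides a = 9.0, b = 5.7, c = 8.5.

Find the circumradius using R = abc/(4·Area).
First find the area with Heron's formula.
s = (9.0 + 5.7 + 8.5)/2 = 11.6
Area = √(s(s−a)(s−b)(s−c)) = √(11.6·2.6·5.9·3.1) ≈ √551.626 ≈ 23.4867
abc = 9.0·5.7·8.5 = 436.05
R = abc/(4·Area) ≈ 436.05/(4·23.4867) = 436.05/93.9469 ≈ 4.64145

R = 4.641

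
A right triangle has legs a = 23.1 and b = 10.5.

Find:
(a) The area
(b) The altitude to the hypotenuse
(a) The legs are perpendicular, so Area = ½·a·b = ½·23.1·10.5 = ½·242.55 = 121.275
(b) Hypotenuse c = √(a² + b²) = √(533.61 + 110.25) = √643.86 ≈ 25.3744
    Area = ½·c·h_c  ⇒  h_c = 2·Area/c = 242.55/25.3744 ≈ 9.55885

Area = 121.275, h_c = 9.559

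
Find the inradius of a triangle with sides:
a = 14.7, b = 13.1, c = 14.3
r = Area/s where s is the semi-perimeter.
s = (14.7 + 13.1 + 14.3)/2 = 42.1/2 = 21.05
Area = √(s(s−a)(s−b)(s−c)) = √(21.05·6.35·7.95·6.75) ≈ √7172.93 ≈ 84.6932
r ≈ 84.6932/21.05 ≈ 4.02343

r = 4.023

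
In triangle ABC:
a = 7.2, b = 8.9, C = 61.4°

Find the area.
Two sides and the included angle (SAS): A = ½·a·b·sin(C) = ½·7.2·8.9·sin(61.4°)
sin(61.4°) ≈ 0.877983
A ≈ ½·64.08·0.877983 = 32.04·0.877983 ≈ 28.1306

Area = 28.13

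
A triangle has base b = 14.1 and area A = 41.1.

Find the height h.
A = ½·b·h  ⇒  h = 2A/b = 2·41.1/14.1 = 82.2/14.1 ≈ 5.82979

h = 5.83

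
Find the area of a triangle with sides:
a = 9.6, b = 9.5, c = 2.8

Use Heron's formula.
s = (9.6 + 9.5 + 2.8)/2 = 21.9/2 = 10.95
s − a = 1.35, s − b = 1.45, s − c = 8.15
s(s−a)(s−b)(s−c) = 10.95·1.35·1.45·8.15 ≈ 174.692
Area = √174.692 ≈ 13.2171

Area = 13.22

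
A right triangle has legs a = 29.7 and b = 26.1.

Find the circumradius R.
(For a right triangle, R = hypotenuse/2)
Hypotenuse c = √(a² + b²) = √(882.09 + 681.21) = √1563.3 ≈ 39.5386
R = c/2 ≈ 39.5386/2 ≈ 19.7693

R = 19.77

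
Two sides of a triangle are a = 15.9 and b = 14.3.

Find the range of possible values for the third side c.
Triangle inequality: |a − b| < c < a + b
|a − b| = |15.9 − 14.3| = 1.6
a + b = 15.9 + 14.3 = 30.2

1.6 < c < 30.2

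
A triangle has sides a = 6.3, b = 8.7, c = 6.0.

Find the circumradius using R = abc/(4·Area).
First find the area with Heron's formula.
s = (6.3 + 8.7 + 6.0)/2 = 10.5
Area = √(s(s−a)(s−b)(s−c)) = √(10.5·4.2·1.8·4.5) ≈ √357.21 ≈ 18.9
abc = 6.3·8.7·6.0 = 328.86
R = abc/(4·Area) ≈ 328.86/(4·18.9) = 328.86/75.6 ≈ 4.35

R = 4.35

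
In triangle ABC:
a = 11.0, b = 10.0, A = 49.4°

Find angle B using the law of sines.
a/sin(A) = b/sin(B)  ⇒  sin(B) = b·sin(A)/a = 10.0·sin(49.4°)/11.0
sin(49.4°) ≈ 0.759271
sin(B) ≈ 10.0·0.759271/11.0 ≈ 7.59271/11.0 ≈ 0.690247
B = arcsin(0.690247) ≈ 43.6496°
(Since b ≤ a we need B ≤ A, so the obtuse alternative 180° − 43.6496° ≈ 136.35° is rejected.)

B = 43.65°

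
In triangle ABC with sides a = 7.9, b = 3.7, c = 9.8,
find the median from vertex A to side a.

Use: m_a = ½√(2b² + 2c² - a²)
m_a = ½√(2·3.7² + 2·9.8² − 7.9²) = ½√(2·13.69 + 2·96.04 − 62.41) = ½√(27.38 + 192.08 − 62.41) = ½√157.05
√157.05 ≈ 12.532, so m_a ≈ 6.26598

m_a = 6.266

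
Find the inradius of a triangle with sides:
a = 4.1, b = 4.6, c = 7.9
r = Area/s where s is the semi-perimeter.
s = (4.1 + 4.6 + 7.9)/2 = 16.6/2 = 8.3
Area = √(s(s−a)(s−b)(s−c)) = √(8.3·4.2·3.7·0.4) ≈ √51.5928 ≈ 7.18281
r ≈ 7.18281/8.3 ≈ 0.865399

r = 0.8654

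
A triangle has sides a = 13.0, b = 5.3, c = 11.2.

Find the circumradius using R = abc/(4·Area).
First find the area with Heron's formula.
s = (13.0 + 5.3 + 11.2)/2 = 14.75
Area = √(s(s−a)(s−b)(s−c)) = √(14.75·1.75·9.45·3.55) ≈ √865.945 ≈ 29.4269
abc = 13.0·5.3·11.2 = 771.68
R = abc/(4·Area) ≈ 771.68/(4·29.4269) = 771.68/117.708 ≈ 6.5559

R = 6.556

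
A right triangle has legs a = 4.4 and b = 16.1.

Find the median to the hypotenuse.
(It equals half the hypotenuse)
Hypotenuse c = √(a² + b²) = √(19.36 + 259.21) = √278.57 ≈ 16.6904
Median to hypotenuse = c/2 ≈ 16.6904/2 ≈ 8.34521

Median = 8.345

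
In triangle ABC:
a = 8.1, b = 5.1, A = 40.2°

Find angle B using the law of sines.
a/sin(A) = b/sin(B)  ⇒  sin(B) = b·sin(A)/a = 5.1·sin(40.2°)/8.1
sin(40.2°) ≈ 0.645458
sin(B) ≈ 5.1·0.645458/8.1 ≈ 3.29183/8.1 ≈ 0.406399
B = arcsin(0.406399) ≈ 23.9788°
(Since b ≤ a we need B ≤ A, so the obtuse alternative 180° − 23.9788° ≈ 156.021° is rejected.)

B = 23.98°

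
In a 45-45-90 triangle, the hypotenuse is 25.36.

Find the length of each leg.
In a 45-45-90 triangle hypotenuse = leg·√2, so leg = hypotenuse/√2.
Leg = 25.36/√2 ≈ 25.36/1.41421 ≈ 17.9322

Each leg = 17.93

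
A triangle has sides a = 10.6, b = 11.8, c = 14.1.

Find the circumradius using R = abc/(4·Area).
First find the area with Heron's formula.
s = (10.6 + 11.8 + 14.1)/2 = 18.25
Area = √(s(s−a)(s−b)(s−c)) = √(18.25·7.65·6.45·4.15) ≈ √3737.08 ≈ 61.1316
abc = 10.6·11.8·14.1 = 1763.628
R = abc/(4·Area) ≈ 1763.628/(4·61.1316) = 1763.628/244.527 ≈ 7.21242

R = 7.212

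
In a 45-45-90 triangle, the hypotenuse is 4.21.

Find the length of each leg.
In a 45-45-90 triangle hypotenuse = leg·√2, so leg = hypotenuse/√2.
Leg = 4.21/√2 ≈ 4.21/1.41421 ≈ 2.97692

Each leg = 2.977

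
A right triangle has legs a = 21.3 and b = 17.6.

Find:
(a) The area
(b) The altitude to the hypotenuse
(a) The legs are perpendicular, so Area = ½·a·b = ½·21.3·17.6 = ½·374.88 = 187.44
(b) Hypotenuse c = √(a² + b²) = √(453.69 + 309.76) = √763.45 ≈ 27.6306
    Area = ½·c·h_c  ⇒  h_c = 2·Area/c = 374.88/27.6306 ≈ 13.5676

Area = 187.44, h_c = 13.57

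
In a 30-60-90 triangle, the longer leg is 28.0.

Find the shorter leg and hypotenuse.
In a 30-60-90 triangle the sides are in ratio 1 : √3 : 2, so short leg = long leg/√3 and hypotenuse = 2·(short leg).
Short leg = 28.0/√3 ≈ 28.0/1.73205 ≈ 16.1658
Hypotenuse = 2·16.1658 ≈ 32.3316

Short leg = 16.17, Hypotenuse = 32.33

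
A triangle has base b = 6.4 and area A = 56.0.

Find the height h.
A = ½·b·h  ⇒  h = 2A/b = 2·56.0/6.4 = 112/6.4 ≈ 17.5

h = 17.5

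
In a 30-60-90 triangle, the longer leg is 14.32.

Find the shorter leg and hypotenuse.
In a 30-60-90 triangle the sides are in ratio 1 : √3 : 2, so short leg = long leg/√3 and hypotenuse = 2·(short leg).
Short leg = 14.32/√3 ≈ 14.32/1.73205 ≈ 8.26766
Hypotenuse = 2·8.26766 ≈ 16.5353

Short leg = 8.268, Hypotenuse = 16.54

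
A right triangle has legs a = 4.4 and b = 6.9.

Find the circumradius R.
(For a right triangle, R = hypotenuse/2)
Hypotenuse c = √(a² + b²) = √(19.36 + 47.61) = √66.97 ≈ 8.18352
R = c/2 ≈ 8.18352/2 ≈ 4.09176

R = 4.092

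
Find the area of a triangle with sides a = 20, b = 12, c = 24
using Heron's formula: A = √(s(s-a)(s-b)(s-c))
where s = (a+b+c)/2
s = (20 + 12 + 24)/2 = 56/2 = 28
s − a = 8, s − b = 16, s − c = 4
s(s−a)(s−b)(s−c) = 28·8·16·4 = 14336
Area = √14336 ≈ 119.733

s = 28.0, Area = 119.7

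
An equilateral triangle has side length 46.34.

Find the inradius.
r = Area/s with s the semi-perimeter.
Area = (√3/4)·46.34² = (√3/4)·2147.3956 ≈ 0.433013·2147.3956 ≈ 929.85
s = 3·46.34/2 = 69.51
r ≈ 929.85/69.51 ≈ 13.3772
(Equivalently r = side/(2√3) = 46.34/3.4641 ≈ 13.3772.)

r = 13.38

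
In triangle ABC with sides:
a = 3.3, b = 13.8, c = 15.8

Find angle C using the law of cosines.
c² = a² + b² − 2ab·cos(C)  ⇒  cos(C) = (a² + b² − c²)/(2ab)
cos(C) = (3.3² + 13.8² − 15.8²)/(2·3.3·13.8) = (10.89 + 190.44 − 249.64)/91.08 = -48.31/91.08 ≈ -0.530413
C = arccos(-0.530413) ≈ 122.033°

C = 122°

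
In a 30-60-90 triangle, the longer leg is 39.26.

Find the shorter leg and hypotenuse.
In a 30-60-90 triangle the sides are in ratio 1 : √3 : 2, so short leg = long leg/√3 and hypotenuse = 2·(short leg).
Short leg = 39.26/√3 ≈ 39.26/1.73205 ≈ 22.6668
Hypotenuse = 2·22.6668 ≈ 45.3335

Short leg = 22.67, Hypotenuse = 45.33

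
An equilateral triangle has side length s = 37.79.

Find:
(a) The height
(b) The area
(a) The height splits the triangle into two 30-60-90 halves: h = s·√3/2 = 37.79·1.73205/2 ≈ 65.4542/2 ≈ 32.7271
(b) Area = (√3/4)·s² = (√3/4)·37.79² = (√3/4)·1428.0841 ≈ 0.433013·1428.0841 ≈ 618.379

Height = 32.73, Area = 618.4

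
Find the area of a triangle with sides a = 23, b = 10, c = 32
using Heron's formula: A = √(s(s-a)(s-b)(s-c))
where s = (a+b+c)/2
s = (23 + 10 + 32)/2 = 65/2 = 32.5
s − a = 9.5, s − b = 22.5, s − c = 0.5
s(s−a)(s−b)(s−c) = 32.5·9.5·22.5·0.5 = 3473.4375
Area = √3473.4375 ≈ 58.9359

s = 32.5, Area = 58.94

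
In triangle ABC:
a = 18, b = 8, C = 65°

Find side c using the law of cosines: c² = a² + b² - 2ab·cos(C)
c² = 18² + 8² − 2·18·8·cos(65°)
cos(65°) ≈ 0.422618
c² ≈ 324 + 64 − 288·(0.422618) ≈ 388 − 121.714 ≈ 266.286
c ≈ √266.286 ≈ 16.3183

c = 16.32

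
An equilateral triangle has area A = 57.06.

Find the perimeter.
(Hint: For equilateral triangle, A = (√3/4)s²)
A = (√3/4)s²  ⇒  s² = 4A/√3 = 4·57.06/√3 = 228.24/1.73205 ≈ 131.774
s ≈ √131.774 ≈ 11.4793
Perimeter = 3s ≈ 3·11.4793 ≈ 34.4379

Perimeter = 34.44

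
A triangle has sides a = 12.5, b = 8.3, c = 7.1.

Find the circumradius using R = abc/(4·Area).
First find the area with Heron's formula.
s = (12.5 + 8.3 + 7.1)/2 = 13.95
Area = √(s(s−a)(s−b)(s−c)) = √(13.95·1.45·5.65·6.85) ≈ √782.855 ≈ 27.9795
abc = 12.5·8.3·7.1 = 736.625
R = abc/(4·Area) ≈ 736.625/(4·27.9795) = 736.625/111.918 ≈ 6.58182

R = 6.582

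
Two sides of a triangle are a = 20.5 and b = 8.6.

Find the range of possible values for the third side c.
Triangle inequality: |a − b| < c < a + b
|a − b| = |20.5 − 8.6| = 11.9
a + b = 20.5 + 8.6 = 29.1

11.9 < c < 29.1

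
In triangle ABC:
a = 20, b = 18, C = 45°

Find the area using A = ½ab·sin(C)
A = ½·a·b·sin(C) = ½·20·18·sin(45°)
sin(45°) ≈ 0.707107
A ≈ ½·360·0.707107 = 180·0.707107 ≈ 127.279

Area = 127.3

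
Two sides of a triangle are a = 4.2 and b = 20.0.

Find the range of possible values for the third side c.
Triangle inequality: |a − b| < c < a + b
|a − b| = |4.2 − 20.0| = 15.8
a + b = 4.2 + 20.0 = 24.2

15.8 < c < 24.2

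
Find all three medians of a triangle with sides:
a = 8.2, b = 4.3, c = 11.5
Median formula: m_a = ½√(2b² + 2c² − a²) (and cyclically). a² = 67.24, b² = 18.49, c² = 132.25.
m_a = ½√(2·18.49 + 2·132.25 − 67.24) = ½√234.24 ≈ ½·15.3049 ≈ 7.65245
m_b = ½√(2·67.24 + 2·132.25 − 18.49) = ½√380.49 ≈ ½·19.5062 ≈ 9.75308
m_c = ½√(2·67.24 + 2·18.49 − 132.25) = ½√39.21 ≈ ½·6.26179 ≈ 3.13089

m_a = 7.652, m_b = 9.753, m_c = 3.131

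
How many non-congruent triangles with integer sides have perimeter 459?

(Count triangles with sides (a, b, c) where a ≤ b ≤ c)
Let a ≤ b ≤ c with a + b + c = 459. The only binding inequality is a + b > c, i.e. 459 − c > c, so c < 459/2; and c ≥ 459/3 since c is the largest side.
So 153 ≤ c ≤ 229. For each c, b runs from ⌈(459 − c)/2⌉ up to c (then a = 459 − b − c satisfies 1 ≤ a ≤ b automatically), giving c − ⌈(459 − c)/2⌉ + 1 choices.
Summing over c: 1 + 2 + 4 + 5 + … + 113 + 115  (77 terms, c = 153, …, 229) = 4447
Check (closed form: nearest integer to p²/48 for even p, (p+3)²/48 for odd p): (459+3)²/48 = 462²/48 = 213444/48 ≈ 4446.75 → 4447

4447 triangles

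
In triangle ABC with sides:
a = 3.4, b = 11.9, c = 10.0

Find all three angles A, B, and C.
Law of cosines for each angle (a² = 11.56, b² = 141.61, c² = 100):
cos(A) = (b² + c² − a²)/(2bc) = (141.61 + 100 − 11.56)/(2·11.9·10.0) = 230.05/238 ≈ 0.966597  ⇒  A ≈ 14.8508°
cos(B) = (a² + c² − b²)/(2ac) = (11.56 + 100 − 141.61)/(2·3.4·10.0) = -30.05/68 ≈ -0.441912  ⇒  B ≈ 116.226°
cos(C) = (a² + b² − c²)/(2ab) = (11.56 + 141.61 − 100)/(2·3.4·11.9) = 53.17/80.92 ≈ 0.657069  ⇒  C ≈ 48.9233°
Check: A + B + C ≈ 180°

A = 14.85°, B = 116.2°, C = 48.92°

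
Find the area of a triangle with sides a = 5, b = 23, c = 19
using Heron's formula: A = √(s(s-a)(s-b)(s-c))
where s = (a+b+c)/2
s = (5 + 23 + 19)/2 = 47/2 = 23.5
s − a = 18.5, s − b = 0.5, s − c = 4.5
s(s−a)(s−b)(s−c) = 23.5·18.5·0.5·4.5 = 978.1875
Area = √978.1875 ≈ 31.276

s = 23.5, Area = 31.28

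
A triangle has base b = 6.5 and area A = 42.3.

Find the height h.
A = ½·b·h  ⇒  h = 2A/b = 2·42.3/6.5 = 84.6/6.5 ≈ 13.0154

h = 13.02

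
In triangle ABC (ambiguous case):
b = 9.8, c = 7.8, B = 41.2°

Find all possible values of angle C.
b/sin(B) = c/sin(C)  ⇒  sin(C) = c·sin(B)/b = 7.8·sin(41.2°)/9.8
sin(41.2°) ≈ 0.658689
sin(C) ≈ 7.8·0.658689/9.8 ≈ 5.13778/9.8 ≈ 0.524263
Candidate 1: C₁ = arcsin(0.524263) ≈ 31.6186°  →  A = 180° − 41.2° − 31.6186° ≈ 107.181° > 0, valid
Candidate 2: C₂ = 180° − C₁ ≈ 148.381°  →  A = 180° − 41.2° − 148.381° ≈ -9.5814° ≤ 0, not a valid triangle

C = 31.62° (one solution)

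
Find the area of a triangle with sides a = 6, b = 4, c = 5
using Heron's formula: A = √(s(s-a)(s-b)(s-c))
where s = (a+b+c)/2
s = (6 + 4 + 5)/2 = 15/2 = 7.5
s − a = 1.5, s − b = 3.5, s − c = 2.5
s(s−a)(s−b)(s−c) = 7.5·1.5·3.5·2.5 = 98.4375
Area = √98.4375 ≈ 9.92157

s = 7.5, Area = 9.922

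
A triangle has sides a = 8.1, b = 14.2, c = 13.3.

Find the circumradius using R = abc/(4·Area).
First find the area with Heron's formula.
s = (8.1 + 14.2 + 13.3)/2 = 17.8
Area = √(s(s−a)(s−b)(s−c)) = √(17.8·9.7·3.6·4.5) ≈ √2797.09 ≈ 52.8875
abc = 8.1·14.2·13.3 = 1529.766
R = abc/(4·Area) ≈ 1529.766/(4·52.8875) = 1529.766/211.55 ≈ 7.23122

R = 7.231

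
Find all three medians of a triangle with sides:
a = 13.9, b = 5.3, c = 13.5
Median formula: m_a = ½√(2b² + 2c² − a²) (and cyclically). a² = 193.21, b² = 28.09, c² = 182.25.
m_a = ½√(2·28.09 + 2·182.25 − 193.21) = ½√227.47 ≈ ½·15.0821 ≈ 7.54105
m_b = ½√(2·193.21 + 2·182.25 − 28.09) = ½√722.83 ≈ ½·26.8855 ≈ 13.4427
m_c = ½√(2·193.21 + 2·28.09 − 182.25) = ½√260.35 ≈ ½·16.1354 ≈ 8.06768

m_a = 7.541, m_b = 13.44, m_c = 8.068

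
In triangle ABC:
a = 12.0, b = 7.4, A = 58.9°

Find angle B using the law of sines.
a/sin(A) = b/sin(B)  ⇒  sin(B) = b·sin(A)/a = 7.4·sin(58.9°)/12.0
sin(58.9°) ≈ 0.856267
sin(B) ≈ 7.4·0.856267/12.0 ≈ 6.33638/12.0 ≈ 0.528031
B = arcsin(0.528031) ≈ 31.8725°
(Since b ≤ a we need B ≤ A, so the obtuse alternative 180° − 31.8725° ≈ 148.127° is rejected.)

B = 31.87°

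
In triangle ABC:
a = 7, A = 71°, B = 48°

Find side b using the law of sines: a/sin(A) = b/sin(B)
a/sin(A) = b/sin(B)  ⇒  b = a·sin(B)/sin(A) = 7·sin(48°)/sin(71°)
sin(48°) ≈ 0.743145, sin(71°) ≈ 0.945519
b ≈ 7·0.743145/0.945519 ≈ 5.20201/0.945519 ≈ 5.50176

b = 5.502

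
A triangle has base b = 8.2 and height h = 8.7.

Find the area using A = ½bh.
A = ½·b·h = ½·8.2·8.7 = ½·71.34 = 35.67

Area = 35.67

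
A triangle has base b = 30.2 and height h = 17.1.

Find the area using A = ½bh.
A = ½·b·h = ½·30.2·17.1 = ½·516.42 = 258.21

Area = 258.21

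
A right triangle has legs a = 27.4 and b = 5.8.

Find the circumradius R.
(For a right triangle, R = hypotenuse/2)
Hypotenuse c = √(a² + b²) = √(750.76 + 33.64) = √784.4 ≈ 28.0071
R = c/2 ≈ 28.0071/2 ≈ 14.0036

R = 14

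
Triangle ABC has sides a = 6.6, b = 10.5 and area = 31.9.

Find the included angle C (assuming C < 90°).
Area = ½·a·b·sin(C)  ⇒  sin(C) = 2·Area/(a·b) = 2·31.9/(6.6·10.5) = 63.8/69.3 ≈ 0.920635
C = arcsin(0.920635) ≈ 67.0191° (taking the acute solution since C < 90°)

C = 67.02°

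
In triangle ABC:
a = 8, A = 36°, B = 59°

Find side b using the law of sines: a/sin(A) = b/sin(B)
a/sin(A) = b/sin(B)  ⇒  b = a·sin(B)/sin(A) = 8·sin(59°)/sin(36°)
sin(59°) ≈ 0.857167, sin(36°) ≈ 0.587785
b ≈ 8·0.857167/0.587785 ≈ 6.85734/0.587785 ≈ 11.6664

b = 11.67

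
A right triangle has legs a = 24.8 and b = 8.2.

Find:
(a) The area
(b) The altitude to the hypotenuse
(a) The legs are perpendicular, so Area = ½·a·b = ½·24.8·8.2 = ½·203.36 = 101.68
(b) Hypotenuse c = √(a² + b²) = √(615.04 + 67.24) = √682.28 ≈ 26.1205
    Area = ½·c·h_c  ⇒  h_c = 2·Area/c = 203.36/26.1205 ≈ 7.78546

Area = 101.68, h_c = 7.785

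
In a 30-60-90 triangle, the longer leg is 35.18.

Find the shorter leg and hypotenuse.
In a 30-60-90 triangle the sides are in ratio 1 : √3 : 2, so short leg = long leg/√3 and hypotenuse = 2·(short leg).
Short leg = 35.18/√3 ≈ 35.18/1.73205 ≈ 20.3112
Hypotenuse = 2·20.3112 ≈ 40.6224

Short leg = 20.31, Hypotenuse = 40.62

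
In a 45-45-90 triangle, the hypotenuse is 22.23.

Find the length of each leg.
In a 45-45-90 triangle hypotenuse = leg·√2, so leg = hypotenuse/√2.
Leg = 22.23/√2 ≈ 22.23/1.41421 ≈ 15.719

Each leg = 15.72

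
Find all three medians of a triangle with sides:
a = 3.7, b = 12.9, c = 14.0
Median formula: m_a = ½√(2b² + 2c² − a²) (and cyclically). a² = 13.69, b² = 166.41, c² = 196.
m_a = ½√(2·166.41 + 2·196 − 13.69) = ½√711.13 ≈ ½·26.667 ≈ 13.3335
m_b = ½√(2·13.69 + 2·196 − 166.41) = ½√252.97 ≈ ½·15.905 ≈ 7.95252
m_c = ½√(2·13.69 + 2·166.41 − 196) = ½√164.2 ≈ ½·12.8141 ≈ 6.40703

m_a = 13.33, m_b = 7.953, m_c = 6.407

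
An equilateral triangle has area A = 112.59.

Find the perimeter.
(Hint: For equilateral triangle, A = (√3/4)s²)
A = (√3/4)s²  ⇒  s² = 4A/√3 = 4·112.59/√3 = 450.36/1.73205 ≈ 260.015
s ≈ √260.015 ≈ 16.125
Perimeter = 3s ≈ 3·16.125 ≈ 48.375

Perimeter = 48.37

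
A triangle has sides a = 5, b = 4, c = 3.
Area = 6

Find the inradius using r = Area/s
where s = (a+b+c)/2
s = (5 + 4 + 3)/2 = 12/2 = 6
r = Area/s = 6/6 ≈ 1

r = 1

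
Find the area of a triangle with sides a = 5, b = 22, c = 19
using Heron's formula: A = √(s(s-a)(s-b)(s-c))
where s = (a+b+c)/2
s = (5 + 22 + 19)/2 = 46/2 = 23
s − a = 18, s − b = 1, s − c = 4
s(s−a)(s−b)(s−c) = 23·18·1·4 = 1656
Area = √1656 ≈ 40.694

s = 23.0, Area = 40.69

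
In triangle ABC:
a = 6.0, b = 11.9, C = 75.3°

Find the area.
Two sides and the included angle (SAS): A = ½·a·b·sin(C) = ½·6.0·11.9·sin(75.3°)
sin(75.3°) ≈ 0.967268
A ≈ ½·71.4·0.967268 = 35.7·0.967268 ≈ 34.5315

Area = 34.53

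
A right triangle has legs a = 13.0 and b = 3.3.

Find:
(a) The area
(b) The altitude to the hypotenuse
(a) The legs are perpendicular, so Area = ½·a·b = ½·13.0·3.3 = ½·42.9 = 21.45
(b) Hypotenuse c = √(a² + b²) = √(169 + 10.89) = √179.89 ≈ 13.4123
    Area = ½·c·h_c  ⇒  h_c = 2·Area/c = 42.9/13.4123 ≈ 3.19855

Area = 21.45, h_c = 3.199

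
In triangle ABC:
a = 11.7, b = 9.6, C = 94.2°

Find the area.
Two sides and the included angle (SAS): A = ½·a·b·sin(C) = ½·11.7·9.6·sin(94.2°)
sin(94.2°) ≈ 0.997314
A ≈ ½·112.32·0.997314 = 56.16·0.997314 ≈ 56.0092

Area = 56.01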